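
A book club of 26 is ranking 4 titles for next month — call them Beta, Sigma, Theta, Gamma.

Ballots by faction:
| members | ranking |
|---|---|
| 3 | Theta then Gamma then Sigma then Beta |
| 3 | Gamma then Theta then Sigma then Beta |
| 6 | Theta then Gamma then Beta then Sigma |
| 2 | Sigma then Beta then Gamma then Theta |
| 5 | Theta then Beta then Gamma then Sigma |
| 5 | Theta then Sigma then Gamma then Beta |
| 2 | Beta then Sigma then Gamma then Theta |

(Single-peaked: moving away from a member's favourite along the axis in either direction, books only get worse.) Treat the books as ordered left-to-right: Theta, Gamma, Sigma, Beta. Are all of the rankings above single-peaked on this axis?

Axis positions: Theta=1, Gamma=2, Sigma=3, Beta=4.
Faction 1 (peak Theta at position 1): ranking walks positions 1-2-3-4, expanding outward from the peak — single-peaked.
Faction 2 (peak Gamma at position 2): ranking walks positions 2-1-3-4, expanding outward from the peak — single-peaked.
Faction 3: ranking walks positions 1-2-4-3; Beta is ranked above Sigma even though Sigma lies between Beta and the peak Theta on the axis — preferences dip and rise again. Not single-peaked.
Faction 4 (peak Sigma at position 3): ranking walks positions 3-4-2-1, expanding outward from the peak — single-peaked.
Faction 5: ranking walks positions 1-4-2-3; Beta is ranked above Gamma even though Gamma lies between Beta and the peak Theta on the axis — preferences dip and rise again. Not single-peaked.
Faction 6: ranking walks positions 1-3-2-4; Sigma is ranked above Gamma even though Gamma lies between Sigma and the peak Theta on the axis — preferences dip and rise again. Not single-peaked.
Faction 7 (peak Beta at position 4): ranking walks positions 4-3-2-1, expanding outward from the peak — single-peaked.
Faction 3 violates single-peakedness, so the profile is not single-peaked on this axis.

no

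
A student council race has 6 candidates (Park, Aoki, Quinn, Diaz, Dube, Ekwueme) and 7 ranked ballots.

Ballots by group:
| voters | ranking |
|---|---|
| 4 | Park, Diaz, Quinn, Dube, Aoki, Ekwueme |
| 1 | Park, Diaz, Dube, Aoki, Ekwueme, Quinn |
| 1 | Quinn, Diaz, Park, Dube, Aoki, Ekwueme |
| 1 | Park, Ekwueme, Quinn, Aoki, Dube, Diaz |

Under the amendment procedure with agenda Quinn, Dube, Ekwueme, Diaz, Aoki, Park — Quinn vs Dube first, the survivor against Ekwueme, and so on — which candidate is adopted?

Round 1: Quinn vs Dube — 6–1, Quinn advances.
Round 2: Quinn vs Ekwueme — 5–2, Quinn advances.
Round 3: Quinn vs Diaz — 2–5, Diaz advances.
Round 4: Diaz vs Aoki — 6–1, Diaz advances.
Round 5: Diaz vs Park — 1–6, Park advances.
The agenda winner is Park.

Park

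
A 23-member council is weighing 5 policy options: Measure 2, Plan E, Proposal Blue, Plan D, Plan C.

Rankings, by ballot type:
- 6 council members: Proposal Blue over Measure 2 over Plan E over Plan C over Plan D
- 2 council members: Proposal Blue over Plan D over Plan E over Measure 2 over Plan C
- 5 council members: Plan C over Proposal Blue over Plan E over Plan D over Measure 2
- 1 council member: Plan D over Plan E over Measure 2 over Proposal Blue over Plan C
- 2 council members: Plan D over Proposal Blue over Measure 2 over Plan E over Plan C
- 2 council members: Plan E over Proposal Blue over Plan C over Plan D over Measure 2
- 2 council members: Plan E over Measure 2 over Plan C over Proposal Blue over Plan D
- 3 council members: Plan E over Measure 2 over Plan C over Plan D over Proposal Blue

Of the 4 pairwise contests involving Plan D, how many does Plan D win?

Plan D against each rival (23 council members):
Plan D vs Measure 2: Plan D wins 12–11.
Plan D vs Plan E: Plan E, 18–5.
Plan D vs Proposal Blue: Proposal Blue, 17–6.
Plan D vs Plan C: Plan C, 18–5.
Plan D beats Measure 2; loses to Plan E, Proposal Blue, Plan C — 1 pairwise win.

1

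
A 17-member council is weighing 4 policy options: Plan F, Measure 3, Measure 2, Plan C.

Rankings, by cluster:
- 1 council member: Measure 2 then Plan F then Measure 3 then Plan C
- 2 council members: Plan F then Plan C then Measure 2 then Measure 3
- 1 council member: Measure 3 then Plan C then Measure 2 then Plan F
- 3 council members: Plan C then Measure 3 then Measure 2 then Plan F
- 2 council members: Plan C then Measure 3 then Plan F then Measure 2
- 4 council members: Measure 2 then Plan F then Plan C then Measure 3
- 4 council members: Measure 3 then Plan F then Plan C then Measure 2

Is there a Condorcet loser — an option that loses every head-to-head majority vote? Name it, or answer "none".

Head-to-head results (17 council members):
Plan F vs Measure 3: Measure 3, 10–7.
Plan F vs Measure 2: Plan F is ranked higher on 2+2+4 = 8 ballots, Measure 2 on 9. Measure 2 wins 9–8.
Plan F vs Plan C: Plan F is ranked higher on 1+2+4+4 = 11 ballots, Plan C on 6. Plan F wins 11–6.
Measure 3 vs Measure 2: 1+3+2+4 = 10 for Measure 3, 7 for Measure 2 — Measure 3 by 10–7.
Measure 3 vs Plan C: Measure 3 is ranked higher on 1+1+4 = 6 ballots, Plan C on 11. Plan C wins 11–6.
Measure 2 vs Plan C: 5 to 12, Plan C.
Each option has at least one pairwise win (Plan F beats Plan C; Measure 3 beats Plan F; Measure 2 beats Plan F; Plan C beats Measure 3) — no Condorcet loser.

none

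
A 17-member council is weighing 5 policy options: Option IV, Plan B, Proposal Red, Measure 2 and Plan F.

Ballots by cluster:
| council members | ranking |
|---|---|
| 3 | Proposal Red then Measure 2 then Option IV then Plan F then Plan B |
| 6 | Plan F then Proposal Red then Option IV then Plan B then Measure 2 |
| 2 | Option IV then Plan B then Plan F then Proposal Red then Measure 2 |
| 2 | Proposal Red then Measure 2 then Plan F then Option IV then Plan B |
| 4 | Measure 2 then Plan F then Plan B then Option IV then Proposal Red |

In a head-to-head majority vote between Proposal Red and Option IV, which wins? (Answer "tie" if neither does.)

Ballots ranking Proposal Red above Option IV: 3 + 6 + 2 = 11.
Ballots ranking Option IV above Proposal Red: 17 − 11 = 6.
Proposal Red wins the head-to-head 11–6.

Proposal Red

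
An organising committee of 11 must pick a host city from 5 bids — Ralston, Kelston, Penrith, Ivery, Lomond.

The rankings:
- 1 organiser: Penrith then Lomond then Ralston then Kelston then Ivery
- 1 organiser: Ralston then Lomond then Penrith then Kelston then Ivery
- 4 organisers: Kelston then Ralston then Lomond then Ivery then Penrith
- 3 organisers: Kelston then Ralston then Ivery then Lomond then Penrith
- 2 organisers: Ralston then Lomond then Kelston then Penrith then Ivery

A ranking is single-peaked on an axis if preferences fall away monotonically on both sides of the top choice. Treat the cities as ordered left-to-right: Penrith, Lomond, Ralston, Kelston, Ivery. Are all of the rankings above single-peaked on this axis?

Axis positions: Penrith=1, Lomond=2, Ralston=3, Kelston=4, Ivery=5.
Bloc 1 (peak Penrith at position 1): ranking walks positions 1-2-3-4-5, expanding outward from the peak — single-peaked.
Bloc 2 (peak Ralston at position 3): ranking walks positions 3-2-1-4-5, expanding outward from the peak — single-peaked.
Bloc 3 (peak Kelston at position 4): ranking walks positions 4-3-2-5-1, expanding outward from the peak — single-peaked.
Bloc 4 (peak Kelston at position 4): ranking walks positions 4-3-5-2-1, expanding outward from the peak — single-peaked.
Bloc 5 (peak Ralston at position 3): ranking walks positions 3-2-4-1-5, expanding outward from the peak — single-peaked.
Every ranking is single-peaked on this axis.

yes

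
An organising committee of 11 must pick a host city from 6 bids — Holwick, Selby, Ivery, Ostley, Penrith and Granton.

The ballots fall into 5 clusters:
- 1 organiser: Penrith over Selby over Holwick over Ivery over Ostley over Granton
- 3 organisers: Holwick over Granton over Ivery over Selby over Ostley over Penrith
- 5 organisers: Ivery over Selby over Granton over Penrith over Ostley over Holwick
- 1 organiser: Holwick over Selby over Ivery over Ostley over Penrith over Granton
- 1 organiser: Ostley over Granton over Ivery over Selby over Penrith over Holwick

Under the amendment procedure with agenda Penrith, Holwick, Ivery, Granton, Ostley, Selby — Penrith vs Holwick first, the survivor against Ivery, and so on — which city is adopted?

Ivery

Round 1: Penrith vs Holwick — 7–4, Penrith advances.
Round 2: Penrith vs Ivery — 1–10, Ivery advances.
Round 3: Ivery vs Granton — 7–4, Ivery advances.
Round 4: Ivery vs Ostley — 10–1, Ivery advances.
Round 5: Ivery vs Selby — 9–2, Ivery advances.
Ivery survives the agenda.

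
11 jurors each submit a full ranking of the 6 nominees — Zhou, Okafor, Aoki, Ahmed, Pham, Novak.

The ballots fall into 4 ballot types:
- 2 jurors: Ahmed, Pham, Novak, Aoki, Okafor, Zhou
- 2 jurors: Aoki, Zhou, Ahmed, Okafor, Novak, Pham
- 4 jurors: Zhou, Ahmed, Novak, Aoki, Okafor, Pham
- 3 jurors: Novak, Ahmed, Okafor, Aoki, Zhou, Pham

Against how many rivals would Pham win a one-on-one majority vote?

0

Pham against each rival (11 jurors):
Pham–Zhou: Zhou 9–2.
Pham vs Okafor: Pham is ranked higher on 2 ballots, Okafor on 9. Okafor wins 9–2.
Pham vs Aoki: Pham preferred on 2 ballots; Aoki wins 9–2.
Pham vs Ahmed: 0 to 11, Ahmed.
Pham vs Novak: Pham preferred on 2 ballots; Novak wins 9–2.
Pham beats no one; loses to Zhou, Okafor, Aoki, Ahmed, Novak — 0 pairwise wins.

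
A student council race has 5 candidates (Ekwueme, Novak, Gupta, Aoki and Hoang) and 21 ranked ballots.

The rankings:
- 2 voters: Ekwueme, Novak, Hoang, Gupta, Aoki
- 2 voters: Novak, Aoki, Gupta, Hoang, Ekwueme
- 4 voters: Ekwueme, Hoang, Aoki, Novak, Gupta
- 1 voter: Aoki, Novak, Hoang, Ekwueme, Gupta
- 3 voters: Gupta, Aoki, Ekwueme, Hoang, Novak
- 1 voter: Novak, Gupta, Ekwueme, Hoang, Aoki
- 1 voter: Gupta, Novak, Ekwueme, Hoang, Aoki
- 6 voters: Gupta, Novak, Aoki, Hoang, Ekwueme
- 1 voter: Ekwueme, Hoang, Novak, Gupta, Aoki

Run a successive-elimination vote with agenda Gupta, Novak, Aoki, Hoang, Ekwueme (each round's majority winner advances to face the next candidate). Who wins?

Novak

Round 1: Gupta vs Novak — 10–11, Novak advances.
Round 2: Novak vs Aoki — 13–8, Novak advances.
Round 3: Novak vs Hoang — 13–8, Novak advances.
Round 4: Novak vs Ekwueme — 11–10, Novak advances.
The agenda winner is Novak.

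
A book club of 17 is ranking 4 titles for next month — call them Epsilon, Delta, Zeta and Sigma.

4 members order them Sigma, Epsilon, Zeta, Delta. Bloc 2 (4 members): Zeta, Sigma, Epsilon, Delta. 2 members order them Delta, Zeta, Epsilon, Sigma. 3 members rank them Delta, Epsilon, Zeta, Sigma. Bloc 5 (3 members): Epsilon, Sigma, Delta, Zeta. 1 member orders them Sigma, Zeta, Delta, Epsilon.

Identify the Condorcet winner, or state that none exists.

none

Check each pair by majority over 17 ballots:
Epsilon vs Delta: Epsilon wins 11–6.
Epsilon vs Zeta: Epsilon wins 10–7.
Epsilon–Sigma: Sigma 9–8.
Delta vs Zeta: Zeta wins 9–8.
Delta–Sigma: Sigma 12–5.
Zeta–Sigma: Zeta 9–8.
Every book loses at least once (Epsilon loses to Sigma; Delta loses to Epsilon; Zeta loses to Epsilon; Sigma loses to Zeta). The majority relation contains the cycle Epsilon beats Zeta beats Sigma beats Epsilon, so there is no Condorcet winner.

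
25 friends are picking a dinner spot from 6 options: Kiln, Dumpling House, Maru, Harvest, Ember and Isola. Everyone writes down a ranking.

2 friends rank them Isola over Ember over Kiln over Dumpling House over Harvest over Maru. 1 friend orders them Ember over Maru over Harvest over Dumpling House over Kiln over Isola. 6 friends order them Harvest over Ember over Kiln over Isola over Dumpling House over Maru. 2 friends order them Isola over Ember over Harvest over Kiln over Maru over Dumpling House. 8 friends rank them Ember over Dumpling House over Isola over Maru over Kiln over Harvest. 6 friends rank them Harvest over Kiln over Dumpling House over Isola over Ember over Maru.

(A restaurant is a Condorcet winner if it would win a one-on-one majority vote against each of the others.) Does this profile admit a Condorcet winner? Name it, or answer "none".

Pairwise majorities:
Kiln vs Dumpling House: 16 to 9, Kiln.
Kiln vs Maru: Kiln preferred on 2+6+2+6 = 16 ballots; Kiln wins 16–9.
Kiln vs Harvest: 2+8 = 10 for Kiln, 15 for Harvest — Harvest by 15–10.
Kiln vs Ember: 6 for Kiln, 19 for Ember — Ember by 19–6.
Kiln vs Isola: 13 to 12, Kiln.
Dumpling House vs Maru: 2+6+8+6 = 22 for Dumpling House, 3 for Maru — Dumpling House by 22–3.
Dumpling House vs Harvest: 2+8 = 10 for Dumpling House, 15 for Harvest — Harvest by 15–10.
Dumpling House vs Ember: Dumpling House preferred on 6 ballots; Ember wins 19–6.
Dumpling House vs Isola: Dumpling House is ranked higher on 1+8+6 = 15 ballots, Isola on 10. Dumpling House wins 15–10.
Maru vs Harvest: 1+8 = 9 for Maru, 16 for Harvest — Harvest by 16–9.
Maru vs Ember: 0 to 25, Ember.
Maru vs Isola: Maru is ranked higher on 1 ballot, Isola on 24. Isola wins 24–1.
Harvest vs Ember: Harvest preferred on 6+6 = 12 ballots; Ember wins 13–12.
Harvest vs Isola: Harvest preferred on 1+6+6 = 13 ballots; Harvest wins 13–12.
Ember vs Isola: Ember preferred on 1+6+8 = 15 ballots; Ember wins 15–10.
Ember defeats every rival head-to-head and is the Condorcet winner.

Ember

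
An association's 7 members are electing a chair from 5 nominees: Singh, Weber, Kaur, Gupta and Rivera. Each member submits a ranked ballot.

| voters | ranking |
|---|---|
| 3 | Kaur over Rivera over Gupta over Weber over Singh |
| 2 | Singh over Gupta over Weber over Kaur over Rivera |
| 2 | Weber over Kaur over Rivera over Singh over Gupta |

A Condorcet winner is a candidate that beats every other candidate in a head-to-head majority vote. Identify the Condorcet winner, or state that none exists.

Check each pair by majority over 7 ballots:
Singh vs Weber: 2 to 5, Weber.
Singh vs Kaur: 2 for Singh, 5 for Kaur — Kaur by 5–2.
Singh vs Gupta: 2+2 = 4 for Singh, 3 for Gupta — Singh by 4–3.
Singh vs Rivera: 2 to 5, Rivera.
Weber vs Kaur: 2+2 = 4 for Weber, 3 for Kaur — Weber by 4–3.
Weber vs Gupta: Weber is ranked higher on 2 ballots, Gupta on 5. Gupta wins 5–2.
Weber vs Rivera: 4 to 3, Weber.
Kaur vs Gupta: 3+2 = 5 for Kaur, 2 for Gupta — Kaur by 5–2.
Kaur vs Rivera: 3+2+2 = 7 for Kaur, 0 for Rivera — Kaur by 7–0.
Gupta vs Rivera: Gupta is ranked higher on 2 ballots, Rivera on 5. Rivera wins 5–2.
No candidate is unbeaten: Singh loses to Weber; Weber loses to Gupta; Kaur loses to Weber; Gupta loses to Singh; Rivera loses to Weber. In particular Singh → Gupta → Weber → Singh is a majority cycle — no Condorcet winner exists.

none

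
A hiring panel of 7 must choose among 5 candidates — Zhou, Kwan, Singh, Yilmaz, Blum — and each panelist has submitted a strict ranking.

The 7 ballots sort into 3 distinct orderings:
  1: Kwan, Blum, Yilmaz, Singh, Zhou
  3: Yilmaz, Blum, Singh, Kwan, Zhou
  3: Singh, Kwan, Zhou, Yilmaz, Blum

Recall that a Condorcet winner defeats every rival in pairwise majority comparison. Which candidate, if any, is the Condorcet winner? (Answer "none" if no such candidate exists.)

none

Check each pair by majority over 7 ballots:
Zhou vs Kwan: Kwan, 7–0.
Zhou vs Singh: Singh, 7–0.
Zhou–Yilmaz: Yilmaz 4–3.
Zhou–Blum: Blum 4–3.
Kwan vs Singh: Singh, 6–1.
Kwan–Yilmaz: Kwan 4–3.
Kwan–Blum: Kwan 4–3.
Singh vs Yilmaz: Yilmaz wins 4–3.
Singh–Blum: Blum 4–3.
Yilmaz–Blum: Yilmaz 6–1.
Each candidate drops at least one matchup (Zhou loses to Kwan; Kwan loses to Singh; Singh loses to Yilmaz; Yilmaz loses to Kwan; Blum loses to Kwan); the cycle Kwan beats Yilmaz beats Singh beats Kwan rules out a Condorcet winner.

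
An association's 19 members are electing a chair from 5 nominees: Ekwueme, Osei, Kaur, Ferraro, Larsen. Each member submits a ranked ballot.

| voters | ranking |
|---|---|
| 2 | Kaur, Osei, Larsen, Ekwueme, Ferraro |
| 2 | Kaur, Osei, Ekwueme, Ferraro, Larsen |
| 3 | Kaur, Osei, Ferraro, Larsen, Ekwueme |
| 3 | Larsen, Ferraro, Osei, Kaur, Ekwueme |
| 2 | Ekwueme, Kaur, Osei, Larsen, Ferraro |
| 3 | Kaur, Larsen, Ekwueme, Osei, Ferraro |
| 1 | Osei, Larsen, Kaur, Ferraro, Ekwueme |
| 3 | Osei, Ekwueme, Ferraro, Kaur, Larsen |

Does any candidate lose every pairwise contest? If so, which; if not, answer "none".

Head-to-head results (19 voters):
Ekwueme vs Osei: 5 to 14, Osei.
Ekwueme vs Kaur: Kaur wins 14–5.
Ekwueme–Ferraro: Ekwueme 12–7.
Ekwueme vs Larsen: Larsen, 12–7.
Osei vs Kaur: Osei preferred on 3+1+3 = 7 ballots; Kaur wins 12–7.
Osei vs Ferraro: 16 for Osei, 3 for Ferraro — Osei by 16–3.
Osei vs Larsen: Osei, 13–6.
Kaur vs Ferraro: Kaur preferred on 2+2+3+2+3+1 = 13 ballots; Kaur wins 13–6.
Kaur vs Larsen: 15 to 4, Kaur.
Ferraro vs Larsen: Larsen wins 11–8.
Ferraro is beaten in every head-to-head and is the Condorcet loser.

Ferraro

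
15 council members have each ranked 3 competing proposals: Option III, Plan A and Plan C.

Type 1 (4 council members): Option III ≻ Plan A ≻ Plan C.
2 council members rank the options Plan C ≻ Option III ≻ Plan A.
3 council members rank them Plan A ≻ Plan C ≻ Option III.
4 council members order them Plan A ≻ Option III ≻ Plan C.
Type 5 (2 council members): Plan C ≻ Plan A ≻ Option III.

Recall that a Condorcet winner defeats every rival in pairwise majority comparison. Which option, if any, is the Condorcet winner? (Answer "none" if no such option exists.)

Head-to-head results (15 council members):
Option III vs Plan A: Option III is ranked higher on 4+2 = 6 ballots, Plan A on 9. Plan A wins 9–6.
Option III vs Plan C: Option III preferred on 4+4 = 8 ballots; Option III wins 8–7.
Plan A vs Plan C: Plan A preferred on 4+3+4 = 11 ballots; Plan A wins 11–4.
Only Plan A has no losses; Plan A is the Condorcet winner.

Plan A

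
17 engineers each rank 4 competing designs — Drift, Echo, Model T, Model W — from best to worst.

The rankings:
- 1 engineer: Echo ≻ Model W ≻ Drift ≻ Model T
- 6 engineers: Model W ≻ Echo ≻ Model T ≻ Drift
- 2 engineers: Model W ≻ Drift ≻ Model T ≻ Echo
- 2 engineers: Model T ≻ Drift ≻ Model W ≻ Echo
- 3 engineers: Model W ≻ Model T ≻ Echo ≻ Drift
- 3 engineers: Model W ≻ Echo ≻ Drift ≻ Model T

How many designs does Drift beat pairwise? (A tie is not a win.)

0

Drift against each rival (17 engineers):
Drift vs Echo: Echo, 13–4.
Drift vs Model T: Drift is ranked higher on 1+2+3 = 6 ballots, Model T on 11. Model T wins 11–6.
Drift vs Model W: Drift is ranked higher on 2 ballots, Model W on 15. Model W wins 15–2.
Drift beats no one; loses to Echo, Model T, Model W — 0 pairwise wins.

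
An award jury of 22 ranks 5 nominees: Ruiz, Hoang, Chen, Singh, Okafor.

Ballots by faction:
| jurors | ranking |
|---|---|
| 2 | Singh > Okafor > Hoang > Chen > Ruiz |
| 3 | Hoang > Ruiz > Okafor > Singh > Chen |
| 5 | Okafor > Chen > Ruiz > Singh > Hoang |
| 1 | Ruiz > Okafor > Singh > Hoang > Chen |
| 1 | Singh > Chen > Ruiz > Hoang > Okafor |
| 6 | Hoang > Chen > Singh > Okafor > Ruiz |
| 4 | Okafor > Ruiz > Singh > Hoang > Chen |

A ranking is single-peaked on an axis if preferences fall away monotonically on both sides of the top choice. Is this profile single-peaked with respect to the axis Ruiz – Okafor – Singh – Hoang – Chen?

Axis positions: Ruiz=1, Okafor=2, Singh=3, Hoang=4, Chen=5.
Faction 1 (peak Singh at position 3): ranking walks positions 3-2-4-5-1, expanding outward from the peak — single-peaked.
Faction 2: ranking walks positions 4-1-2-3-5; Ruiz is ranked above Singh even though Singh lies between Ruiz and the peak Hoang on the axis — preferences dip and rise again. Not single-peaked.
Faction 3: ranking walks positions 2-5-1-3-4; Chen is ranked above Singh even though Singh lies between Chen and the peak Okafor on the axis — preferences dip and rise again. Not single-peaked.
Faction 4 (peak Ruiz at position 1): ranking walks positions 1-2-3-4-5, expanding outward from the peak — single-peaked.
Faction 5: ranking walks positions 3-5-1-4-2; Chen is ranked above Hoang even though Hoang lies between Chen and the peak Singh on the axis — preferences dip and rise again. Not single-peaked.
Faction 6 (peak Hoang at position 4): ranking walks positions 4-5-3-2-1, expanding outward from the peak — single-peaked.
Faction 7 (peak Okafor at position 2): ranking walks positions 2-1-3-4-5, expanding outward from the peak — single-peaked.
Faction 2 violates single-peakedness, so the profile is not single-peaked on this axis.

no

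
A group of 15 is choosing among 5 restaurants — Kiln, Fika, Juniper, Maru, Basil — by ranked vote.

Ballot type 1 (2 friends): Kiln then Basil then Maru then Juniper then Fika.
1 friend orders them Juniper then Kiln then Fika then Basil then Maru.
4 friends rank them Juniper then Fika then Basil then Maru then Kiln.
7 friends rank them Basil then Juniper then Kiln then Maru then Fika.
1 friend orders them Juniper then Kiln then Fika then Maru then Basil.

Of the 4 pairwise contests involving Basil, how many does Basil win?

4

Basil against each rival (15 friends):
Basil vs Kiln: 4+7 = 11 for Basil, 4 for Kiln — Basil by 11–4.
Basil–Fika: Basil 9–6.
Basil vs Juniper: 9 to 6, Basil.
Basil vs Maru: Basil wins 14–1.
Basil beats Kiln, Fika, Juniper, Maru — 4 pairwise wins.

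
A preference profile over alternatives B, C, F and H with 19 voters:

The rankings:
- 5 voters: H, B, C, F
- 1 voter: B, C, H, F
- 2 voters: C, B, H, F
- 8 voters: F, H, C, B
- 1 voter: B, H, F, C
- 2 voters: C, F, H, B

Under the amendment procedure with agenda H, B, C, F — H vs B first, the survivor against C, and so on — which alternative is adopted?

F

Round 1: H vs B — 15–4, H advances.
Round 2: H vs C — 14–5, H advances.
Round 3: H vs F — 9–10, F advances.
The agenda winner is F.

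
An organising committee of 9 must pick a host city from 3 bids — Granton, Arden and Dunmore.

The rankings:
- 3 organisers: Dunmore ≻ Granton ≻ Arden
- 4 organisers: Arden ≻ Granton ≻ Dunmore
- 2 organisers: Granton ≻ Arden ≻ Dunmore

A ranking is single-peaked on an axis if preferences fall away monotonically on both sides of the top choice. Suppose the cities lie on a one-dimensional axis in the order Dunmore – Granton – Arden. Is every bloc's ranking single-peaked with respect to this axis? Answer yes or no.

Axis positions: Dunmore=1, Granton=2, Arden=3.
Bloc 1 (peak Dunmore at position 1): ranking walks positions 1-2-3, expanding outward from the peak — single-peaked.
Bloc 2 (peak Arden at position 3): ranking walks positions 3-2-1, expanding outward from the peak — single-peaked.
Bloc 3 (peak Granton at position 2): ranking walks positions 2-3-1, expanding outward from the peak — single-peaked.
Every ranking is single-peaked on this axis.

yes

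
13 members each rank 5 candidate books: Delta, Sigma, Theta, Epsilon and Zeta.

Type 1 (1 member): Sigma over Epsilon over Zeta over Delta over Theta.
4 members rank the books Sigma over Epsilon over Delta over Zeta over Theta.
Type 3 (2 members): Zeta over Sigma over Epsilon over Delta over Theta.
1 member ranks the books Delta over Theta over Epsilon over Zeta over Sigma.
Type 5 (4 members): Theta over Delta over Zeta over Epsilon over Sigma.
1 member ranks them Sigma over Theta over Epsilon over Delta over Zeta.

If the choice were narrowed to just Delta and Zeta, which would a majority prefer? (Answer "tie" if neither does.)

Ballots ranking Delta above Zeta: 4 + 1 + 4 + 1 = 10.
Ballots ranking Zeta above Delta: 13 − 10 = 3.
Delta wins the head-to-head 10–3.

Delta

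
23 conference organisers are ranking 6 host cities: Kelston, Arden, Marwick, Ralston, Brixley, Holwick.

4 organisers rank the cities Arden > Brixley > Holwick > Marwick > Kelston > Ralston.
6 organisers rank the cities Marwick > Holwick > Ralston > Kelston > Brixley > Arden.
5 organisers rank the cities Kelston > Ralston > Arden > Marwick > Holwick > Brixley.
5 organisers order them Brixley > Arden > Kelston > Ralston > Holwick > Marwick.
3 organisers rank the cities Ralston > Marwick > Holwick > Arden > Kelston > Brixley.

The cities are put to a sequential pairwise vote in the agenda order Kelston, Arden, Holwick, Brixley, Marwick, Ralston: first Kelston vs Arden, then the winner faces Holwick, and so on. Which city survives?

Round 1: Kelston vs Arden — 11–12, Arden advances.
Round 2: Arden vs Holwick — 14–9, Arden advances.
Round 3: Arden vs Brixley — 12–11, Arden advances.
Round 4: Arden vs Marwick — 14–9, Arden advances.
Round 5: Arden vs Ralston — 9–14, Ralston advances.
Ralston survives the agenda.

Ralston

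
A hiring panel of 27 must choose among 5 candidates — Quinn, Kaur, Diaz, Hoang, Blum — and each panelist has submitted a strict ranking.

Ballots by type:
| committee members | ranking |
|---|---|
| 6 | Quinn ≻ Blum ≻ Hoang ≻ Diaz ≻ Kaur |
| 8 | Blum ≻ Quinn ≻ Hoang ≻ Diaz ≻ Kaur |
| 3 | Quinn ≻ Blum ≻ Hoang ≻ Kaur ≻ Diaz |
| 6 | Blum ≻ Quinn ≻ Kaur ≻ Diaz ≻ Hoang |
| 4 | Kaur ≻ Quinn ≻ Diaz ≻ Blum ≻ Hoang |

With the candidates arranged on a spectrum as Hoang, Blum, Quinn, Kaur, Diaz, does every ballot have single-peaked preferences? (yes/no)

Axis positions: Hoang=1, Blum=2, Quinn=3, Kaur=4, Diaz=5.
Type 1: ranking walks positions 3-2-1-5-4; Diaz is ranked above Kaur even though Kaur lies between Diaz and the peak Quinn on the axis — preferences dip and rise again. Not single-peaked.
Type 2: ranking walks positions 2-3-1-5-4; Diaz is ranked above Kaur even though Kaur lies between Diaz and the peak Blum on the axis — preferences dip and rise again. Not single-peaked.
Type 3 (peak Quinn at position 3): ranking walks positions 3-2-1-4-5, expanding outward from the peak — single-peaked.
Type 4 (peak Blum at position 2): ranking walks positions 2-3-4-5-1, expanding outward from the peak — single-peaked.
Type 5 (peak Kaur at position 4): ranking walks positions 4-3-5-2-1, expanding outward from the peak — single-peaked.
Type 1 violates single-peakedness, so the profile is not single-peaked on this axis.

no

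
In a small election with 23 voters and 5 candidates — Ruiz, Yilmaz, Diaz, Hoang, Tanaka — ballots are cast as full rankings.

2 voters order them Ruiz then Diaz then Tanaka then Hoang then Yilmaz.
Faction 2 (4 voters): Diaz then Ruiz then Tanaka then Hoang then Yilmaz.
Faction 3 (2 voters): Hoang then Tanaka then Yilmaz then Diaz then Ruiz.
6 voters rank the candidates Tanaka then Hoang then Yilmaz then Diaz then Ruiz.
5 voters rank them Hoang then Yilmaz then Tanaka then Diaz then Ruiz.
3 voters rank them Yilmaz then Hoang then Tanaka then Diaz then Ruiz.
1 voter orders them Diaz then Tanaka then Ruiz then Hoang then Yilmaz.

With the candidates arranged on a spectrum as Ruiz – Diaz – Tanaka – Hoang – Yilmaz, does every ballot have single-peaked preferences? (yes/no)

yes

Axis positions: Ruiz=1, Diaz=2, Tanaka=3, Hoang=4, Yilmaz=5.
Faction 1 (peak Ruiz at position 1): ranking walks positions 1-2-3-4-5, expanding outward from the peak — single-peaked.
Faction 2 (peak Diaz at position 2): ranking walks positions 2-1-3-4-5, expanding outward from the peak — single-peaked.
Faction 3 (peak Hoang at position 4): ranking walks positions 4-3-5-2-1, expanding outward from the peak — single-peaked.
Faction 4 (peak Tanaka at position 3): ranking walks positions 3-4-5-2-1, expanding outward from the peak — single-peaked.
Faction 5 (peak Hoang at position 4): ranking walks positions 4-5-3-2-1, expanding outward from the peak — single-peaked.
Faction 6 (peak Yilmaz at position 5): ranking walks positions 5-4-3-2-1, expanding outward from the peak — single-peaked.
Faction 7 (peak Diaz at position 2): ranking walks positions 2-3-1-4-5, expanding outward from the peak — single-peaked.
Every ranking is single-peaked on this axis.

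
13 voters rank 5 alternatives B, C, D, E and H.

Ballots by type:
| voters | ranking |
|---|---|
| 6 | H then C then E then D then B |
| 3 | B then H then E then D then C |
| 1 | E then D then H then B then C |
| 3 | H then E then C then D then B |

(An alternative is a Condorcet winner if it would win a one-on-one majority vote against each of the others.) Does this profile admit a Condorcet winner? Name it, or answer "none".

Head-to-head results (13 voters):
B vs C: B is ranked higher on 3+1 = 4 ballots, C on 9. C wins 9–4.
B vs D: B preferred on 3 ballots; D wins 10–3.
B vs E: 3 for B, 10 for E — E by 10–3.
B vs H: 3 to 10, H.
C vs D: 9 to 4, C.
C vs E: 6 for C, 7 for E — E by 7–6.
C vs H: 0 to 13, H.
D vs E: 0 for D, 13 for E — E by 13–0.
D vs H: D preferred on 1 ballot; H wins 12–1.
E vs H: E preferred on 1 ballot; H wins 12–1.
H beats each of B, C, D, E — H is the Condorcet winner.

H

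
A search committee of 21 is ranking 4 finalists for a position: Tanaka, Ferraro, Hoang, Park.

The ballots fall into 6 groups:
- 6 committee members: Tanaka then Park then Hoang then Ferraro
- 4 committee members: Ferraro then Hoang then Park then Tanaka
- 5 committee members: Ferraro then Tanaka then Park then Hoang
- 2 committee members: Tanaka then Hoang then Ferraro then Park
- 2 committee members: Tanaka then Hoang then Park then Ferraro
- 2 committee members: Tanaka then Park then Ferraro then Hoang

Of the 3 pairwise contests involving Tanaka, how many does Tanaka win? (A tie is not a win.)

3

Tanaka against each rival (21 committee members):
Tanaka–Ferraro: Tanaka 12–9.
Tanaka vs Hoang: Tanaka preferred on 6+5+2+2+2 = 17 ballots; Tanaka wins 17–4.
Tanaka–Park: Tanaka 17–4.
Tanaka beats Ferraro, Hoang, Park — 3 pairwise wins.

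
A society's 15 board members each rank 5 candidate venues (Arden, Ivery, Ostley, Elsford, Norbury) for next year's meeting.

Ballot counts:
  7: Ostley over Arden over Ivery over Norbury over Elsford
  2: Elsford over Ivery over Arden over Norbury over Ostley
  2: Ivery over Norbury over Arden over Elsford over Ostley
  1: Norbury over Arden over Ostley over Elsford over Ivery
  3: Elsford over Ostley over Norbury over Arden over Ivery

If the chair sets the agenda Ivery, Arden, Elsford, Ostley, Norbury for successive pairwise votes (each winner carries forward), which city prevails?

Round 1: Ivery vs Arden — 4–11, Arden advances.
Round 2: Arden vs Elsford — 10–5, Arden advances.
Round 3: Arden vs Ostley — 5–10, Ostley advances.
Round 4: Ostley vs Norbury — 10–5, Ostley advances.
Ostley survives the agenda.

Ostley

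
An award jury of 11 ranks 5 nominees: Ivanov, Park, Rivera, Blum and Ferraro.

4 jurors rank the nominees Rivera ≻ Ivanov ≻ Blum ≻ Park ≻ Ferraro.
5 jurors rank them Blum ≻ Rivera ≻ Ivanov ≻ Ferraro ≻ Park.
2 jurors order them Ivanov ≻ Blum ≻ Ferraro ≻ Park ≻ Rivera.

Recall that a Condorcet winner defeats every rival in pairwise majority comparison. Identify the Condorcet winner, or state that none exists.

Check each pair by majority over 11 ballots:
Ivanov vs Park: Ivanov is ranked higher on 4+5+2 = 11 ballots, Park on 0. Ivanov wins 11–0.
Ivanov vs Rivera: 2 to 9, Rivera.
Ivanov vs Blum: 4+2 = 6 for Ivanov, 5 for Blum — Ivanov by 6–5.
Ivanov vs Ferraro: Ivanov is ranked higher on 4+5+2 = 11 ballots, Ferraro on 0. Ivanov wins 11–0.
Park vs Rivera: 2 to 9, Rivera.
Park vs Blum: Park preferred on 0 ballots; Blum wins 11–0.
Park vs Ferraro: 4 to 7, Ferraro.
Rivera vs Blum: Rivera preferred on 4 ballots; Blum wins 7–4.
Rivera vs Ferraro: 4+5 = 9 for Rivera, 2 for Ferraro — Rivera by 9–2.
Blum vs Ferraro: Blum is ranked higher on 4+5+2 = 11 ballots, Ferraro on 0. Blum wins 11–0.
Every nominee loses at least once (Ivanov loses to Rivera; Park loses to Ivanov; Rivera loses to Blum; Blum loses to Ivanov; Ferraro loses to Ivanov). The majority relation contains the cycle Ivanov > Blum > Rivera > Ivanov, so there is no Condorcet winner.

none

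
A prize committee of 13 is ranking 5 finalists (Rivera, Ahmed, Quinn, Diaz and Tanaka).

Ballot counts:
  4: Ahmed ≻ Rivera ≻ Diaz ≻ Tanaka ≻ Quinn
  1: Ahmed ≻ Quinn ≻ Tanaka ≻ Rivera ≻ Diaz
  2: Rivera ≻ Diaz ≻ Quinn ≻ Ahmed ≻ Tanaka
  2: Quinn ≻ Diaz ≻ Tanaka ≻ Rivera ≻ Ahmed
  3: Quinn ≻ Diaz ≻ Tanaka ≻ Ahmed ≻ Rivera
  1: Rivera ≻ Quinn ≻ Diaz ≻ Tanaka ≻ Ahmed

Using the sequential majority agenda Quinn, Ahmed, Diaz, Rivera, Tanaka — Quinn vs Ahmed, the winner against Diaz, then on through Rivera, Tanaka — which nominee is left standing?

Rivera

Round 1: Quinn vs Ahmed — 8–5, Quinn advances.
Round 2: Quinn vs Diaz — 7–6, Quinn advances.
Round 3: Quinn vs Rivera — 6–7, Rivera advances.
Round 4: Rivera vs Tanaka — 7–6, Rivera advances.
Rivera survives the agenda.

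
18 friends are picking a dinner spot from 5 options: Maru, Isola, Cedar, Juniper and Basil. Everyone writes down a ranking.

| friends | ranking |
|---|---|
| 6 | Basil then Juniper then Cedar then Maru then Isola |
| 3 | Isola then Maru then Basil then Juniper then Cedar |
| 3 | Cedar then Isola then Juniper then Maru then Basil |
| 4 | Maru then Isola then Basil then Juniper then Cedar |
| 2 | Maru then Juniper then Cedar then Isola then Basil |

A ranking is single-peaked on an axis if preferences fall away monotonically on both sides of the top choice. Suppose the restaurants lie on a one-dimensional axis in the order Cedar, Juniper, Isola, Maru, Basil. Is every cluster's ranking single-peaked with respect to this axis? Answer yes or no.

no

Axis positions: Cedar=1, Juniper=2, Isola=3, Maru=4, Basil=5.
Cluster 1: ranking walks positions 5-2-1-4-3; Juniper is ranked above Maru even though Maru lies between Juniper and the peak Basil on the axis — preferences dip and rise again. Not single-peaked.
Cluster 2 (peak Isola at position 3): ranking walks positions 3-4-5-2-1, expanding outward from the peak — single-peaked.
Cluster 3: ranking walks positions 1-3-2-4-5; Isola is ranked above Juniper even though Juniper lies between Isola and the peak Cedar on the axis — preferences dip and rise again. Not single-peaked.
Cluster 4 (peak Maru at position 4): ranking walks positions 4-3-5-2-1, expanding outward from the peak — single-peaked.
Cluster 5: ranking walks positions 4-2-1-3-5; Juniper is ranked above Isola even though Isola lies between Juniper and the peak Maru on the axis — preferences dip and rise again. Not single-peaked.
Cluster 1 violates single-peakedness, so the profile is not single-peaked on this axis.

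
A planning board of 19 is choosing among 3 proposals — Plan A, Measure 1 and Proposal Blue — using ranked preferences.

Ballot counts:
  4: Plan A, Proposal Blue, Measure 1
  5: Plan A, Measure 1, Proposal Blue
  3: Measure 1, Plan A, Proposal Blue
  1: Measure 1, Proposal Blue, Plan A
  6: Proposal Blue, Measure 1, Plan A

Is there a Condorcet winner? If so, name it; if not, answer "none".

Head-to-head results (19 council members):
Plan A vs Measure 1: Measure 1, 10–9.
Plan A vs Proposal Blue: Plan A wins 12–7.
Measure 1 vs Proposal Blue: Proposal Blue, 10–9.
Every option loses at least once (Plan A loses to Measure 1; Measure 1 loses to Proposal Blue; Proposal Blue loses to Plan A). The majority relation contains the cycle Plan A → Proposal Blue → Measure 1 → Plan A, so there is no Condorcet winner.

none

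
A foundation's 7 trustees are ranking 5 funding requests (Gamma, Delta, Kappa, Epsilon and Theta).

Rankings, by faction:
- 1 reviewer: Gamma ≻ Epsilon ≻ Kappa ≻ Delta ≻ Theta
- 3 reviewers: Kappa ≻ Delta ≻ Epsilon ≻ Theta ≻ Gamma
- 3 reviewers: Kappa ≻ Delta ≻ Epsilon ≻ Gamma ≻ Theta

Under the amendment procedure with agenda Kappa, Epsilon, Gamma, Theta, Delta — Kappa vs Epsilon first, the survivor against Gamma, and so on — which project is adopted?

Kappa

Round 1: Kappa vs Epsilon — 6–1, Kappa advances.
Round 2: Kappa vs Gamma — 6–1, Kappa advances.
Round 3: Kappa vs Theta — 7–0, Kappa advances.
Round 4: Kappa vs Delta — 7–0, Kappa advances.
The agenda winner is Kappa.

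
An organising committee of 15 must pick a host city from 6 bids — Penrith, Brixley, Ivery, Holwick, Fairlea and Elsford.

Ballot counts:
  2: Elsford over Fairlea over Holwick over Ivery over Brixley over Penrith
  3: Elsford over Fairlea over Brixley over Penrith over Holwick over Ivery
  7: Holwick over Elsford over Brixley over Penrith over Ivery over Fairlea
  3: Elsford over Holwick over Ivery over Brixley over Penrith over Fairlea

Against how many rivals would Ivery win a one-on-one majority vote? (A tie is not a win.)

1

Ivery against each rival (15 organisers):
Ivery vs Penrith: Penrith wins 10–5.
Ivery vs Brixley: 5 to 10, Brixley.
Ivery–Holwick: Holwick 15–0.
Ivery vs Fairlea: 10 to 5, Ivery.
Ivery vs Elsford: Elsford wins 15–0.
Ivery beats Fairlea; loses to Penrith, Brixley, Holwick, Elsford — 1 pairwise win.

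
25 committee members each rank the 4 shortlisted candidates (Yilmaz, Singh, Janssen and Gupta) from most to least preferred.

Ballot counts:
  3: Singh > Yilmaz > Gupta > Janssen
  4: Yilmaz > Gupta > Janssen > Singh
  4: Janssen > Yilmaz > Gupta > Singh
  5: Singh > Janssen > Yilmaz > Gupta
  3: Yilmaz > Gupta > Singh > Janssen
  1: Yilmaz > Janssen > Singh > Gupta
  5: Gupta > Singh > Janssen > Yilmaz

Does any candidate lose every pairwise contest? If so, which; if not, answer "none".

none

Pairwise majorities:
Yilmaz–Singh: Singh 13–12.
Yilmaz–Janssen: Janssen 14–11.
Yilmaz vs Gupta: Yilmaz wins 20–5.
Singh vs Janssen: 3+5+3+5 = 16 for Singh, 9 for Janssen — Singh by 16–9.
Singh vs Gupta: 3+5+1 = 9 for Singh, 16 for Gupta — Gupta by 16–9.
Janssen vs Gupta: Gupta, 15–10.
Each candidate has at least one pairwise win (Yilmaz beats Gupta; Singh beats Yilmaz; Janssen beats Yilmaz; Gupta beats Singh) — no Condorcet loser.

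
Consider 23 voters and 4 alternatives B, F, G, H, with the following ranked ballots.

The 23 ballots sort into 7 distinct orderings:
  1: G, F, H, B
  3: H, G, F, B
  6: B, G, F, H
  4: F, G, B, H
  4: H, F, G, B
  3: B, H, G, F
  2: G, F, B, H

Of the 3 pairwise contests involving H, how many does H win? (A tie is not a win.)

H against each rival (23 voters):
H vs B: B, 15–8.
H–F: F 13–10.
H vs G: H is ranked higher on 3+4+3 = 10 ballots, G on 13. G wins 13–10.
H beats no one; loses to B, F, G — 0 pairwise wins.

0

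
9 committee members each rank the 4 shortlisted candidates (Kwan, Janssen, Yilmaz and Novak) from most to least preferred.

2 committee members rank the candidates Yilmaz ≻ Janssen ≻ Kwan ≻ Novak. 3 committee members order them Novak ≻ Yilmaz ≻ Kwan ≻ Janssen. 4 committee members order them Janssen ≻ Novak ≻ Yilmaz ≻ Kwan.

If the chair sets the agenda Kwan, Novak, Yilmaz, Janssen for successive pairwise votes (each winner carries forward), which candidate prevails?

Round 1: Kwan vs Novak — 2–7, Novak advances.
Round 2: Novak vs Yilmaz — 7–2, Novak advances.
Round 3: Novak vs Janssen — 3–6, Janssen advances.
Janssen survives the agenda.

Janssen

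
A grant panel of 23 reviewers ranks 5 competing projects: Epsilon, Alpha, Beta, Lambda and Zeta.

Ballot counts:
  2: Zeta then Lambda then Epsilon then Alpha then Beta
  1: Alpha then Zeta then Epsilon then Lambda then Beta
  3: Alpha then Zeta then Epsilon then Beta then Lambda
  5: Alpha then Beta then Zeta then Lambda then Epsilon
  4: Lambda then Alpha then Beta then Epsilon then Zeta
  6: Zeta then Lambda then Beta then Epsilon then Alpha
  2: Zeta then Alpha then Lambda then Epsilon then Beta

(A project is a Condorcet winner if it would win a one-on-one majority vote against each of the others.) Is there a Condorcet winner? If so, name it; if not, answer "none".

Check each pair by majority over 23 ballots:
Epsilon vs Alpha: 2+6 = 8 for Epsilon, 15 for Alpha — Alpha by 15–8.
Epsilon vs Beta: 2+1+3+2 = 8 for Epsilon, 15 for Beta — Beta by 15–8.
Epsilon vs Lambda: Epsilon is ranked higher on 1+3 = 4 ballots, Lambda on 19. Lambda wins 19–4.
Epsilon vs Zeta: Zeta, 19–4.
Alpha vs Beta: Alpha preferred on 2+1+3+5+4+2 = 17 ballots; Alpha wins 17–6.
Alpha vs Lambda: Alpha preferred on 1+3+5+2 = 11 ballots; Lambda wins 12–11.
Alpha–Zeta: Alpha 13–10.
Beta–Lambda: Lambda 15–8.
Beta vs Zeta: 9 to 14, Zeta.
Lambda vs Zeta: 4 to 19, Zeta.
Each project drops at least one matchup (Epsilon loses to Alpha; Alpha loses to Lambda; Beta loses to Alpha; Lambda loses to Zeta; Zeta loses to Alpha); the cycle Alpha > Zeta > Lambda > Alpha rules out a Condorcet winner.

none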